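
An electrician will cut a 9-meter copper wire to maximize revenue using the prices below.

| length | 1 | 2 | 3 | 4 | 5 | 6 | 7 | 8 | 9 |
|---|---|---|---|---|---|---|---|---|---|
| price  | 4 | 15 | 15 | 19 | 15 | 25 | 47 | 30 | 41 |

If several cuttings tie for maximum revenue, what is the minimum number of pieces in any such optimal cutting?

Build r[k] bottom-up: r[k] = max over allowed piece i of (p[i] + r[k−i]).
r[1] = 4
r[2] = max(4+4, 15+0) = 15
r[3] = max(4+15, 15+4, 15+0) = 19
r[4] = max(4+19, 15+15, 15+4, 19+0) = 30
r[5] = max(4+30, 15+19, 15+15, 19+4, 15+0) = 34
r[6] = max(4+34, 15+30, 15+19, 19+15, 15+4, 25+0) = 45
r[7] = max(4+45, 15+34, 15+30, …, 25+4, 47+0) = 49
r[8] = max(4+49, 15+45, 15+34, …, 47+4, 30+0) = 60
r[9] = max(4+60, 15+49, 15+45, …, 30+4, 41+0) = 64
Maximum revenue is €64.
Now minimize piece count subject to staying optimal: for each k, pieces[k] = 1 + min over i with p[i]+r[k−i]=r[k] of pieces[k−i].
pieces[6] = 3
pieces[7] = 4
pieces[8] = 4
pieces[9] = 5

5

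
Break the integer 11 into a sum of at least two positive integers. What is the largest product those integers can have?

Let prod[k] be the best product for length k (with at least one cut). For each first piece i, the rest contributes max(k−i, prod[k−i]).
prod[2] = 1·max(1,0) = 1·1 = 1
prod[3] = 1·max(2,1) = 1·2 = 2
prod[4] = 2·max(2,1) = 2·2 = 4
prod[5] = 2·max(3,2) = 2·3 = 6
prod[6] = 3·max(3,2) = 3·3 = 9
prod[7] = 2·max(5,6) = 2·6 = 12
prod[8] = 2·max(6,9) = 2·9 = 18
prod[9] = 3·max(6,9) = 3·9 = 27
prod[10] = 2·max(8,18) = 2·18 = 36
prod[11] = 2·max(9,27) = 2·27 = 54
One optimal split: 3 + 3 + 3 + 2; product 3·3·3·2 = 54.

54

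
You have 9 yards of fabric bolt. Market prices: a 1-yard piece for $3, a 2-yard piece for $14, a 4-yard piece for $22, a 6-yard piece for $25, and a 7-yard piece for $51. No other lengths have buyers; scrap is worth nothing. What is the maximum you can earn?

65

Let best[k] be the best obtainable value from length k. For each k, try every first piece i and keep the best of price[i] + best[k−i].
best[1] = 3
best[2] = max(3+3, 14+0) = 14
best[3] = max(3+14, 14+3) = 17
best[4] = max(3+17, 14+14, 22+0) = 28
best[5] = max(3+28, 14+17, 22+3) = 31
best[6] = max(3+31, 14+28, 22+14, 25+0) = 42
best[7] = max(3+42, 14+31, 22+17, 25+3, 51+0) = 51
best[8] = max(3+51, 14+42, 22+28, 25+14, 51+3) = 56
best[9] = max(3+56, 14+51, 22+31, 25+17, 51+14) = 65
One optimal cutting: 7 + 2 → $65.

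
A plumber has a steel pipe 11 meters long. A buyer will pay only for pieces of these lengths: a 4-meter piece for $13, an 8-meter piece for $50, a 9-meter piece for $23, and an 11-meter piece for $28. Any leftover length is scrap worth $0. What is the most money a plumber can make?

Let r[k] be the best obtainable value from length k. For each k, try every first piece i and keep the best of price[i] + r[k−i].
r[1] = 0
r[2] = 0
r[3] = 0
r[4] = 13
r[5] = 13
r[6] = 13
r[7] = 13
r[8] = 50
r[9] = 50
r[10] = 50
r[11] = 50
One optimal cutting: pieces 8 with 3 meters of scrap → $50.

50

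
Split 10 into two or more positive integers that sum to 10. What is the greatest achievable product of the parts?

36

Define g[k] = max over 1≤i<k of i · max(k−i, g[k−i]); the inner max lets the remainder stay uncut if that's better.
g[2] = 1·max(1,0) = 1·1 = 1
g[3] = 1·max(2,1) = 1·2 = 2
g[4] = 2·max(2,1) = 2·2 = 4
g[5] = 2·max(3,2) = 2·3 = 6
g[6] = 3·max(3,2) = 3·3 = 9
g[7] = 2·max(5,6) = 2·6 = 12
g[8] = 2·max(6,9) = 2·9 = 18
g[9] = 3·max(6,9) = 3·9 = 27
g[10] = 2·max(8,18) = 2·18 = 36
One optimal split: 3 + 3 + 2 + 2; product 3·3·2·2 = 36.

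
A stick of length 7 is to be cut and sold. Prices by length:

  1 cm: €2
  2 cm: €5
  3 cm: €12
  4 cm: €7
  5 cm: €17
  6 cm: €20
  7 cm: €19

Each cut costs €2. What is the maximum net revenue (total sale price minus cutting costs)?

22

Let r[k] be the best obtainable value from length k. For each k, try every first piece i and keep the best of price[i] + r[k−i] minus the 2 cut fee when i<k.
r[1] = 2
r[2] = 5
r[3] = 12
r[4] = 12  (first piece 1, then r[3]=12)
r[5] = 17
r[6] = 22  (first piece 3, then r[3]=12)
r[7] = 22  (first piece 1, then r[6]=22)
One optimal plan: pieces 3 + 3 + 1 (2 cuts) → €26 − €4 = €22.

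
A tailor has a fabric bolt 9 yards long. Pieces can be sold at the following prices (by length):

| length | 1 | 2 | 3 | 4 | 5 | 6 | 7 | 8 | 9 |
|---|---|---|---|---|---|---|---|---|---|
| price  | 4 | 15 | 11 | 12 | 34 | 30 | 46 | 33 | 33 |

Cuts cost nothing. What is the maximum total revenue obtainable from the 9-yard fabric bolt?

64

Build best[k] bottom-up: best[k] = max over allowed piece i of (p[i] + best[k−i]).
best[1] = 4
best[2] = max(4+4, 15+0) = 15
best[3] = max(4+15, 15+4, 11+0) = 19
best[4] = max(4+19, 15+15, 11+4, 12+0) = 30
best[5] = max(4+30, 15+19, 11+15, 12+4, 34+0) = 34
best[6] = max(4+34, 15+30, 11+19, 12+15, 34+4, 30+0) = 45
best[7] = max(4+45, 15+34, 11+30, …, 30+4, 46+0) = 49
best[8] = max(4+49, 15+45, 11+34, …, 46+4, 33+0) = 60
best[9] = max(4+60, 15+49, 11+45, …, 33+4, 33+0) = 64
One optimal cutting: 2 + 2 + 2 + 2 + 1 → $15 + $15 + $15 + $15 + $4 = $64.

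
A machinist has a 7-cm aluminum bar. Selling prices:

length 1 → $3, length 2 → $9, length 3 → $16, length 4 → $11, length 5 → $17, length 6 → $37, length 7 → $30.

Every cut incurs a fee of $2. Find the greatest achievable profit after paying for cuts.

Build r[k] bottom-up: r[k] = max over allowed piece i of (p[i] + r[k−i]) − 2 per cut.
r[1] = 3
r[2] = max(3+3-2, 9+0) = 9
r[3] = max(3+9-2, 9+3-2, 16+0) = 16
r[4] = max(3+16-2, 9+9-2, 16+3-2, 11+0) = 17
r[5] = max(3+17-2, 9+16-2, 16+9-2, 11+3-2, 17+0) = 23
r[6] = max(3+23-2, 9+17-2, 16+16-2, 11+9-2, 17+3-2, 37+0) = 37
r[7] = max(3+37-2, 9+23-2, 16+17-2, …, 37+3-2, 30+0) = 38
One optimal plan: pieces 6 + 1 (1 cut) → $40 − $2 = $38.

38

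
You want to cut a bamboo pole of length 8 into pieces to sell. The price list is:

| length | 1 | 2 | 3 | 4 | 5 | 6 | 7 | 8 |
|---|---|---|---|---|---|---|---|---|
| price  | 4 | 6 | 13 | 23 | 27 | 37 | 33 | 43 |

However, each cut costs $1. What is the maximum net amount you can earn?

45

Build v[k] bottom-up: v[k] = max over allowed piece i of (p[i] + v[k−i]) − 1 per cut.
v[1] = 4
v[2] = max(4+4-1, 6+0) = 7
v[3] = max(4+7-1, 6+4-1, 13+0) = 13
v[4] = max(4+13-1, 6+7-1, 13+4-1, 23+0) = 23
v[5] = max(4+23-1, 6+13-1, 13+7-1, 23+4-1, 27+0) = 27
v[6] = max(4+27-1, 6+23-1, 13+13-1, 23+7-1, 27+4-1, 37+0) = 37
v[7] = max(4+37-1, 6+27-1, 13+23-1, …, 37+4-1, 33+0) = 40
v[8] = max(4+40-1, 6+37-1, 13+27-1, …, 33+4-1, 43+0) = 45
One optimal plan: pieces 4 + 4 (1 cut) → $46 − $1 = $45.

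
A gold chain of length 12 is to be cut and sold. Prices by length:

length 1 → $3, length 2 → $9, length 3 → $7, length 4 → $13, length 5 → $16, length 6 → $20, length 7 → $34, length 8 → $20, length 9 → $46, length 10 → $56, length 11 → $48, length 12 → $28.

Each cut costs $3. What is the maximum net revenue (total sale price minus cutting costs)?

62

Let v[k] be the best obtainable value from length k. For each k, try every first piece i and keep the best of price[i] + v[k−i] minus the 3 cut fee when i<k.
v[1] = 3
v[2] = max(3+3-3, 9+0) = 9
v[3] = max(3+9-3, 9+3-3, 7+0) = 9
v[4] = max(3+9-3, 9+9-3, 7+3-3, 13+0) = 15
v[5] = max(3+15-3, 9+9-3, 7+9-3, 13+3-3, 16+0) = 16
v[6] = max(3+16-3, 9+15-3, 7+9-3, 13+9-3, 16+3-3, 20+0) = 21
v[7] = max(3+21-3, 9+16-3, 7+15-3, …, 20+3-3, 34+0) = 34
v[8] = max(3+34-3, 9+21-3, 7+16-3, …, 34+3-3, 20+0) = 34
v[9] = max(3+34-3, 9+34-3, 7+21-3, …, 20+3-3, 46+0) = 46
v[10] = max(3+46-3, 9+34-3, 7+34-3, …, 46+3-3, 56+0) = 56
v[11] = max(3+56-3, 9+46-3, 7+34-3, …, 56+3-3, 48+0) = 56
v[12] = max(3+56-3, 9+56-3, 7+46-3, …, 48+3-3, 28+0) = 62
One optimal plan: pieces 10 + 2 (1 cut) → $65 − $3 = $62.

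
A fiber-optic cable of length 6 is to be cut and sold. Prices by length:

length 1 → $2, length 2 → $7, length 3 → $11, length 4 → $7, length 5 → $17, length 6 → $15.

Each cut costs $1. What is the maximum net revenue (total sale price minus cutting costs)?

Build v[k] bottom-up: v[k] = max over allowed piece i of (p[i] + v[k−i]) − 1 per cut.
v[1] = 2
v[2] = max(2+2-1, 7+0) = 7
v[3] = max(2+7-1, 7+2-1, 11+0) = 11
v[4] = max(2+11-1, 7+7-1, 11+2-1, 7+0) = 13
v[5] = max(2+13-1, 7+11-1, 11+7-1, 7+2-1, 17+0) = 17
v[6] = max(2+17-1, 7+13-1, 11+11-1, 7+7-1, 17+2-1, 15+0) = 21
One optimal plan: pieces 3 + 3 (1 cut) → $22 − $1 = $21.

21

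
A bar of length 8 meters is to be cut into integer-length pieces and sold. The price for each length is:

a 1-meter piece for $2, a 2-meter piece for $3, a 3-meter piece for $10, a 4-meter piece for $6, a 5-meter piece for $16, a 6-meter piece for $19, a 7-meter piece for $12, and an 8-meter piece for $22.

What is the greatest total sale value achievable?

26

Consider every possible first cut. r[k] is the best of p[i]+r[k−i] over all sellable i≤k.
r[1] = 2
r[2] = max(2+2, 3+0) = 4
r[3] = max(2+4, 3+2, 10+0) = 10
r[4] = max(2+10, 3+4, 10+2, 6+0) = 12
r[5] = max(2+12, 3+10, 10+4, 6+2, 16+0) = 16
r[6] = max(2+16, 3+12, 10+10, 6+4, 16+2, 19+0) = 20
r[7] = max(2+20, 3+16, 10+12, …, 19+2, 12+0) = 22
r[8] = max(2+22, 3+20, 10+16, …, 12+2, 22+0) = 26
One optimal cutting: 5 + 3 → $16 + $10 = $26.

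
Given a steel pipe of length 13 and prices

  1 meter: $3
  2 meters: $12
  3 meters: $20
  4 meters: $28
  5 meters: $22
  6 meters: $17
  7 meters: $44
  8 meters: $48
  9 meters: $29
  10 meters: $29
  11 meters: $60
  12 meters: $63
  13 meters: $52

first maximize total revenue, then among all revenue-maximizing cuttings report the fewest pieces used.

4

Build r[k] bottom-up: r[k] = max over allowed piece i of (p[i] + r[k−i]).
r[1] = 3
r[2] = max(3+3, 12+0) = 12
r[3] = max(3+12, 12+3, 20+0) = 20
r[4] = max(3+20, 12+12, 20+3, 28+0) = 28
r[5] = max(3+28, 12+20, 20+12, 28+3, 22+0) = 32
r[6] = max(3+32, 12+28, 20+20, 28+12, 22+3, 17+0) = 40
r[7] = max(3+40, 12+32, 20+28, …, 17+3, 44+0) = 48
r[8] = max(3+48, 12+40, 20+32, …, 44+3, 48+0) = 56
r[9] = max(3+56, 12+48, 20+40, …, 48+3, 29+0) = 60
r[10] = max(3+60, 12+56, 20+48, …, 29+3, 29+0) = 68
r[11] = max(3+68, 12+60, 20+56, …, 29+3, 60+0) = 76
r[12] = max(3+76, 12+68, 20+60, …, 60+3, 63+0) = 84
r[13] = max(3+84, 12+76, 20+68, …, 63+3, 52+0) = 88
Maximum revenue is $88.
Now minimize piece count subject to staying optimal: for each k, pieces[k] = 1 + min over i with p[i]+r[k−i]=r[k] of pieces[k−i].
pieces[10] = 3
pieces[11] = 3
pieces[12] = 3
pieces[13] = 4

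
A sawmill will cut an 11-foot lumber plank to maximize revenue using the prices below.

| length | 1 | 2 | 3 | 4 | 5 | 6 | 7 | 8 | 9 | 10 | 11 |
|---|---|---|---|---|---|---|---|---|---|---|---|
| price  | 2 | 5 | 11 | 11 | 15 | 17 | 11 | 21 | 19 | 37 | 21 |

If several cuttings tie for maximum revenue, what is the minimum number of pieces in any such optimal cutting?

Consider every possible first cut. r[k] is the best of p[i]+r[k−i] over all sellable i≤k.
r[1] = 2
r[2] = max(2+2, 5+0) = 5
r[3] = max(2+5, 5+2, 11+0) = 11
r[4] = max(2+11, 5+5, 11+2, 11+0) = 13
r[5] = max(2+13, 5+11, 11+5, 11+2, 15+0) = 16
r[6] = max(2+16, 5+13, 11+11, 11+5, 15+2, 17+0) = 22
r[7] = max(2+22, 5+16, 11+13, …, 17+2, 11+0) = 24
r[8] = max(2+24, 5+22, 11+16, …, 11+2, 21+0) = 27
r[9] = max(2+27, 5+24, 11+22, …, 21+2, 19+0) = 33
r[10] = max(2+33, 5+27, 11+24, …, 19+2, 37+0) = 37
r[11] = max(2+37, 5+33, 11+27, …, 37+2, 21+0) = 39
Maximum revenue is $39.
Now minimize piece count subject to staying optimal: for each k, pieces[k] = 1 + min over i with p[i]+r[k−i]=r[k] of pieces[k−i].
pieces[8] = 3
pieces[9] = 3
pieces[10] = 1
pieces[11] = 2

2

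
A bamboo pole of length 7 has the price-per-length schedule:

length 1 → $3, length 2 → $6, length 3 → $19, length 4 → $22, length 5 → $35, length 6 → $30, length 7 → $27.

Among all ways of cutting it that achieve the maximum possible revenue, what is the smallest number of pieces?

2

Consider every possible first cut. r[k] is the best of p[i]+r[k−i] over all sellable i≤k.
r[1] = 3
r[2] = 6  (first piece 1, then r[1]=3)
r[3] = 19
r[4] = 22  (first piece 1, then r[3]=19)
r[5] = 35
r[6] = 38  (first piece 1, then r[5]=35)
r[7] = 41  (first piece 1, then r[6]=38)
Maximum revenue is $41.
Now minimize piece count subject to staying optimal: for each k, pieces[k] = 1 + min over i with p[i]+r[k−i]=r[k] of pieces[k−i].
pieces[4] = 1
pieces[5] = 1
pieces[6] = 2
pieces[7] = 2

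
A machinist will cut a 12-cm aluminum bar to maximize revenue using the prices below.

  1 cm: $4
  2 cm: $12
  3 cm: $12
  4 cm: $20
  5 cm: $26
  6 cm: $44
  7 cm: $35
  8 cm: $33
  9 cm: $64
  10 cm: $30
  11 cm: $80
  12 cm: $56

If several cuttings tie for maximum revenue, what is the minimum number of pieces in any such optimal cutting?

Let r[k] be the best obtainable value from length k. For each k, try every first piece i and keep the best of price[i] + r[k−i].
r[1] = 4
r[2] = max(4+4, 12+0) = 12
r[3] = max(4+12, 12+4, 12+0) = 16
r[4] = max(4+16, 12+12, 12+4, 20+0) = 24
r[5] = max(4+24, 12+16, 12+12, 20+4, 26+0) = 28
r[6] = max(4+28, 12+24, 12+16, 20+12, 26+4, 44+0) = 44
r[7] = max(4+44, 12+28, 12+24, …, 44+4, 35+0) = 48
r[8] = max(4+48, 12+44, 12+28, …, 35+4, 33+0) = 56
r[9] = max(4+56, 12+48, 12+44, …, 33+4, 64+0) = 64
r[10] = max(4+64, 12+56, 12+48, …, 64+4, 30+0) = 68
r[11] = max(4+68, 12+64, 12+56, …, 30+4, 80+0) = 80
r[12] = max(4+80, 12+68, 12+64, …, 80+4, 56+0) = 88
Maximum revenue is $88.
Now minimize piece count subject to staying optimal: for each k, pieces[k] = 1 + min over i with p[i]+r[k−i]=r[k] of pieces[k−i].
pieces[9] = 1
pieces[10] = 2
pieces[11] = 1
pieces[12] = 2

2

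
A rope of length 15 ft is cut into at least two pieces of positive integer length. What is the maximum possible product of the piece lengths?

243

Fill P[k] for k=2..15: at each k try every first piece i and multiply by the better of (k−i) uncut or P[k−i].
P[2] = 1·max(1,0) = 1·1 = 1
P[3] = max(1·2, 2·1) = 2
P[4] = max(1·3, 2·2, 3·1) = 4
P[5] = max(1·4, 2·3, 3·2, 4·1) = 6
P[6] = max(1·6, 2·4, 3·3, 4·2, 5·1) = 9
P[7] = max(1·9, 2·6, 3·4, 4·3, 5·2, 6·1) = 12
P[8] = max(1·12, 2·9, 3·6, …, 6·2, 7·1) = 18
P[9] = max(1·18, 2·12, 3·9, …, 7·2, 8·1) = 27
P[10] = max(1·27, 2·18, 3·12, …, 8·2, 9·1) = 36
P[11] = max(1·36, 2·27, 3·18, …, 9·2, 10·1) = 54
P[12] = max(1·54, 2·36, 3·27, …, 10·2, 11·1) = 81
P[13] = max(1·81, 2·54, 3·36, …, 11·2, 12·1) = 108
P[14] = max(1·108, 2·81, 3·54, …, 12·2, 13·1) = 162
P[15] = max(1·162, 2·108, 3·81, …, 13·2, 14·1) = 243
One optimal split: 3 + 3 + 3 + 3 + 3; product 3·3·3·3·3 = 243.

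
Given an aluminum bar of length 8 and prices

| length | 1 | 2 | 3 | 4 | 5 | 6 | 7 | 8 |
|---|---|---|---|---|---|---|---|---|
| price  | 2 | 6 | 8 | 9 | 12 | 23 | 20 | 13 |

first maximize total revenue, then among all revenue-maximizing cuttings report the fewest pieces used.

Build r[k] bottom-up: r[k] = max over allowed piece i of (p[i] + r[k−i]).
r[1] = 2
r[2] = max(2+2, 6+0) = 6
r[3] = max(2+6, 6+2, 8+0) = 8
r[4] = max(2+8, 6+6, 8+2, 9+0) = 12
r[5] = max(2+12, 6+8, 8+6, 9+2, 12+0) = 14
r[6] = max(2+14, 6+12, 8+8, 9+6, 12+2, 23+0) = 23
r[7] = max(2+23, 6+14, 8+12, …, 23+2, 20+0) = 25
r[8] = max(2+25, 6+23, 8+14, …, 20+2, 13+0) = 29
Maximum revenue is $29.
Now minimize piece count subject to staying optimal: for each k, pieces[k] = 1 + min over i with p[i]+r[k−i]=r[k] of pieces[k−i].
pieces[5] = 2
pieces[6] = 1
pieces[7] = 2
pieces[8] = 2

2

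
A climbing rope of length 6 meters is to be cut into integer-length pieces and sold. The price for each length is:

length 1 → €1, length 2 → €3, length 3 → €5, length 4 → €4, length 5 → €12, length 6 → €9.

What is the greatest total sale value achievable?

Let best[k] be the best obtainable value from length k. For each k, try every first piece i and keep the best of price[i] + best[k−i].
best[1] = 1
best[2] = 3
best[3] = 5
best[4] = 6  (first piece 1, then best[3]=5)
best[5] = 12
best[6] = 13  (first piece 1, then best[5]=12)
One optimal cutting: 5 + 1 → €12 + €1 = €13.

13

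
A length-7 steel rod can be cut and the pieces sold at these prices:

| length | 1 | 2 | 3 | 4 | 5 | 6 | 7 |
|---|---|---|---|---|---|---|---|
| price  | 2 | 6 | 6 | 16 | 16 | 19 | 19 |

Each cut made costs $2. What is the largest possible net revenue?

Consider every possible first cut. net[k] is the best of p[i]+net[k−i] over all sellable i≤k, charging 2 whenever i<k.
net[1] = 2
net[2] = 6
net[3] = 6  (first piece 1, then net[2]=6)
net[4] = 16
net[5] = 16  (first piece 1, then net[4]=16)
net[6] = 20  (first piece 2, then net[4]=16)
net[7] = 20  (first piece 1, then net[6]=20)
One optimal plan: pieces 4 + 2 + 1 (2 cuts) → $24 − $4 = $20.

20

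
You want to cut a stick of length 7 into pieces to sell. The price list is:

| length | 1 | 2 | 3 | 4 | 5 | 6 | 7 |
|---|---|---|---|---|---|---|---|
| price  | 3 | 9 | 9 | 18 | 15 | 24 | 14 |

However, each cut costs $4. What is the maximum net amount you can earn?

23

Consider every possible first cut. r[k] is the best of p[i]+r[k−i] over all sellable i≤k, charging 4 whenever i<k.
r[1] = 3
r[2] = 9
r[3] = 9
r[4] = 18
r[5] = 17  (first piece 1, then r[4]=18)
r[6] = 24
r[7] = 23  (first piece 1, then r[6]=24)
One optimal plan: pieces 6 + 1 (1 cut) → $27 − $4 = $23.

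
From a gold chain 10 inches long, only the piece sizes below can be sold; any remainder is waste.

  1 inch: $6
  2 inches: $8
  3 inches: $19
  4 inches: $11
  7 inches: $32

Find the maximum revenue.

63

Consider every possible first cut. f[k] is the best of p[i]+f[k−i] over all sellable i≤k.
f[1] = 6
f[2] = 12  (first piece 1, then f[1]=6)
f[3] = 19
f[4] = 25  (first piece 1, then f[3]=19)
f[5] = 31  (first piece 1, then f[4]=25)
f[6] = 38  (first piece 3, then f[3]=19)
f[7] = 44  (first piece 1, then f[6]=38)
f[8] = 50  (first piece 1, then f[7]=44)
f[9] = 57  (first piece 3, then f[6]=38)
f[10] = 63  (first piece 1, then f[9]=57)
One optimal cutting: 3 + 3 + 3 + 1 → $63.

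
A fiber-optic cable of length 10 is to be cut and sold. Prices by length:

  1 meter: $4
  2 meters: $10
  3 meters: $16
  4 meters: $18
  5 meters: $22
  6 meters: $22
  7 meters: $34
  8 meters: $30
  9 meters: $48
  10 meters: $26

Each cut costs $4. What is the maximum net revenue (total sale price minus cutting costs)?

48

Build r[k] bottom-up: r[k] = max over allowed piece i of (p[i] + r[k−i]) − 4 per cut.
r[1] = 4
r[2] = max(4+4-4, 10+0) = 10
r[3] = max(4+10-4, 10+4-4, 16+0) = 16
r[4] = max(4+16-4, 10+10-4, 16+4-4, 18+0) = 18
r[5] = max(4+18-4, 10+16-4, 16+10-4, 18+4-4, 22+0) = 22
r[6] = max(4+22-4, 10+18-4, 16+16-4, 18+10-4, 22+4-4, 22+0) = 28
r[7] = max(4+28-4, 10+22-4, 16+18-4, …, 22+4-4, 34+0) = 34
r[8] = max(4+34-4, 10+28-4, 16+22-4, …, 34+4-4, 30+0) = 34
r[9] = max(4+34-4, 10+34-4, 16+28-4, …, 30+4-4, 48+0) = 48
r[10] = max(4+48-4, 10+34-4, 16+34-4, …, 48+4-4, 26+0) = 48
One optimal plan: pieces 9 + 1 (1 cut) → $52 − $4 = $48.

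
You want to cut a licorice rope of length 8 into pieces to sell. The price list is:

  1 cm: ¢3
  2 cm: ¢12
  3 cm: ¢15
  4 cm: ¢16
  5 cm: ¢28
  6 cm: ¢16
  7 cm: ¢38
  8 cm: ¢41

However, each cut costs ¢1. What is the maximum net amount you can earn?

45

Let r[k] be the best obtainable value from length k. For each k, try every first piece i and keep the best of price[i] + r[k−i] minus the 1 cut fee when i<k.
r[1] = 3
r[2] = 12
r[3] = 15
r[4] = 23  (first piece 2, then r[2]=12)
r[5] = 28
r[6] = 34  (first piece 2, then r[4]=23)
r[7] = 39  (first piece 2, then r[5]=28)
r[8] = 45  (first piece 2, then r[6]=34)
One optimal plan: pieces 2 + 2 + 2 + 2 (3 cuts) → ¢48 − ¢3 = ¢45.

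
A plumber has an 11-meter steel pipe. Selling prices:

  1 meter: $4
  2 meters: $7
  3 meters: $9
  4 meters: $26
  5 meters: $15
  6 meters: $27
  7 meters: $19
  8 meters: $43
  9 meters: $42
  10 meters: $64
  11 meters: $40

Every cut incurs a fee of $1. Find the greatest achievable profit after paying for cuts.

Let r[k] be the best obtainable value from length k. For each k, try every first piece i and keep the best of price[i] + r[k−i] minus the 1 cut fee when i<k.
r[1] = 4
r[2] = max(4+4-1, 7+0) = 7
r[3] = max(4+7-1, 7+4-1, 9+0) = 10
r[4] = max(4+10-1, 7+7-1, 9+4-1, 26+0) = 26
r[5] = max(4+26-1, 7+10-1, 9+7-1, 26+4-1, 15+0) = 29
r[6] = max(4+29-1, 7+26-1, 9+10-1, 26+7-1, 15+4-1, 27+0) = 32
r[7] = max(4+32-1, 7+29-1, 9+26-1, …, 27+4-1, 19+0) = 35
r[8] = max(4+35-1, 7+32-1, 9+29-1, …, 19+4-1, 43+0) = 51
r[9] = max(4+51-1, 7+35-1, 9+32-1, …, 43+4-1, 42+0) = 54
r[10] = max(4+54-1, 7+51-1, 9+35-1, …, 42+4-1, 64+0) = 64
r[11] = max(4+64-1, 7+54-1, 9+51-1, …, 64+4-1, 40+0) = 67
One optimal plan: pieces 10 + 1 (1 cut) → $68 − $1 = $67.

67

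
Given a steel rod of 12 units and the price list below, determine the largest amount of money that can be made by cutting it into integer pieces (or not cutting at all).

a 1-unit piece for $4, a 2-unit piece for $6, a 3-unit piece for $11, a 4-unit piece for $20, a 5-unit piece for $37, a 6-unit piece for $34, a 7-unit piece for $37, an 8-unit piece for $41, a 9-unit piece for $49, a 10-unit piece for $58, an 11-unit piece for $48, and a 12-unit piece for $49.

82

Build r[k] bottom-up: r[k] = max over allowed piece i of (p[i] + r[k−i]).
r[1] = 4
r[2] = 8  (first piece 1, then r[1]=4)
r[3] = 12  (first piece 1, then r[2]=8)
r[4] = 20
r[5] = 37
r[6] = 41  (first piece 1, then r[5]=37)
r[7] = 45  (first piece 1, then r[6]=41)
r[8] = 49  (first piece 1, then r[7]=45)
r[9] = 57  (first piece 4, then r[5]=37)
r[10] = 74  (first piece 5, then r[5]=37)
r[11] = 78  (first piece 1, then r[10]=74)
r[12] = 82  (first piece 1, then r[11]=78)
One optimal cutting: 5 + 5 + 1 + 1 → $37 + $37 + $4 + $4 = $82.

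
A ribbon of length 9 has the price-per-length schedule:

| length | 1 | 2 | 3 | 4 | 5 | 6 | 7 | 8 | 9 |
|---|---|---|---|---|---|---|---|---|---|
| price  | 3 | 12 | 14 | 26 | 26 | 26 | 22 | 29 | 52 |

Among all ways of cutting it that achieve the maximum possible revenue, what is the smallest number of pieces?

3

Let r[k] be the best obtainable value from length k. For each k, try every first piece i and keep the best of price[i] + r[k−i].
r[1] = 3
r[2] = max(3+3, 12+0) = 12
r[3] = max(3+12, 12+3, 14+0) = 15
r[4] = max(3+15, 12+12, 14+3, 26+0) = 26
r[5] = max(3+26, 12+15, 14+12, 26+3, 26+0) = 29
r[6] = max(3+29, 12+26, 14+15, 26+12, 26+3, 26+0) = 38
r[7] = max(3+38, 12+29, 14+26, …, 26+3, 22+0) = 41
r[8] = max(3+41, 12+38, 14+29, …, 22+3, 29+0) = 52
r[9] = max(3+52, 12+41, 14+38, …, 29+3, 52+0) = 55
Maximum revenue is ¢55.
Now minimize piece count subject to staying optimal: for each k, pieces[k] = 1 + min over i with p[i]+r[k−i]=r[k] of pieces[k−i].
pieces[6] = 2
pieces[7] = 3
pieces[8] = 2
pieces[9] = 3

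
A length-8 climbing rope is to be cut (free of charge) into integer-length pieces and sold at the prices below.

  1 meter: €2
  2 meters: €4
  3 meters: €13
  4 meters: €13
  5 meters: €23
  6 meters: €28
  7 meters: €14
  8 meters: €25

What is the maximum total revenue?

36

Consider every possible first cut. v[k] is the best of p[i]+v[k−i] over all sellable i≤k.
v[1] = 2
v[2] = max(2+2, 4+0) = 4
v[3] = max(2+4, 4+2, 13+0) = 13
v[4] = max(2+13, 4+4, 13+2, 13+0) = 15
v[5] = max(2+15, 4+13, 13+4, 13+2, 23+0) = 23
v[6] = max(2+23, 4+15, 13+13, 13+4, 23+2, 28+0) = 28
v[7] = max(2+28, 4+23, 13+15, …, 28+2, 14+0) = 30
v[8] = max(2+30, 4+28, 13+23, …, 14+2, 25+0) = 36
One optimal cutting: 5 + 3 → €23 + €13 = €36.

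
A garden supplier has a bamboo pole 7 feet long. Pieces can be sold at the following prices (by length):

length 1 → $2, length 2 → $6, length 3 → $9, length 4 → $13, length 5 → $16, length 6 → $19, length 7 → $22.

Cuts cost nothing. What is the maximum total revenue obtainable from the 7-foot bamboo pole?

Consider every possible first cut. best[k] is the best of p[i]+best[k−i] over all sellable i≤k.
best[1] = 2
best[2] = 6
best[3] = 9
best[4] = 13
best[5] = 16
best[6] = 19  (first piece 2, then best[4]=13)
best[7] = 22  (first piece 2, then best[5]=16)
One optimal cutting: 5 + 2 → $16 + $6 = $22.

22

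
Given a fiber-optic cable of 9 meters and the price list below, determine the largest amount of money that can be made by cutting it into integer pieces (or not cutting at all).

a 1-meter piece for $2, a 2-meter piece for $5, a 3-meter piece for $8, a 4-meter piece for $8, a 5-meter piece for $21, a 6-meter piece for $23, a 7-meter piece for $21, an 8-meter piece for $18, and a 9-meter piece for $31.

31

Consider every possible first cut. v[k] is the best of p[i]+v[k−i] over all sellable i≤k.
v[1] = 2
v[2] = max(2+2, 5+0) = 5
v[3] = max(2+5, 5+2, 8+0) = 8
v[4] = max(2+8, 5+5, 8+2, 8+0) = 10
v[5] = max(2+10, 5+8, 8+5, 8+2, 21+0) = 21
v[6] = max(2+21, 5+10, 8+8, 8+5, 21+2, 23+0) = 23
v[7] = max(2+23, 5+21, 8+10, …, 23+2, 21+0) = 26
v[8] = max(2+26, 5+23, 8+21, …, 21+2, 18+0) = 29
v[9] = max(2+29, 5+26, 8+23, …, 18+2, 31+0) = 31
One optimal cutting: 5 + 3 + 1 → $21 + $8 + $2 = $31.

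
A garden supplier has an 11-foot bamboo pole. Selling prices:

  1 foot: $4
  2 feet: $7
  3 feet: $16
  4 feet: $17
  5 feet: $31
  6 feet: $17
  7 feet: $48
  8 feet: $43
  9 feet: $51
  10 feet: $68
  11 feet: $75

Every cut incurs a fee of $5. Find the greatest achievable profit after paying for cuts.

Let v[k] be the best obtainable value from length k. For each k, try every first piece i and keep the best of price[i] + v[k−i] minus the 5 cut fee when i<k.
v[1] = 4
v[2] = max(4+4-5, 7+0) = 7
v[3] = max(4+7-5, 7+4-5, 16+0) = 16
v[4] = max(4+16-5, 7+7-5, 16+4-5, 17+0) = 17
v[5] = max(4+17-5, 7+16-5, 16+7-5, 17+4-5, 31+0) = 31
v[6] = max(4+31-5, 7+17-5, 16+16-5, 17+7-5, 31+4-5, 17+0) = 30
v[7] = max(4+30-5, 7+31-5, 16+17-5, …, 17+4-5, 48+0) = 48
v[8] = max(4+48-5, 7+30-5, 16+31-5, …, 48+4-5, 43+0) = 47
v[9] = max(4+47-5, 7+48-5, 16+30-5, …, 43+4-5, 51+0) = 51
v[10] = max(4+51-5, 7+47-5, 16+48-5, …, 51+4-5, 68+0) = 68
v[11] = max(4+68-5, 7+51-5, 16+47-5, …, 68+4-5, 75+0) = 75
Best is to make no cuts and sell whole for $75.

75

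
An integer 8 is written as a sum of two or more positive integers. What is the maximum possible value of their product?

Let f[k] be the best product for length k (with at least one cut). For each first piece i, the rest contributes max(k−i, f[k−i]).
f[2] = 1·max(1,0) = 1·1 = 1
f[3] = 1·max(2,1) = 1·2 = 2
f[4] = 2·max(2,1) = 2·2 = 4
f[5] = 2·max(3,2) = 2·3 = 6
f[6] = 3·max(3,2) = 3·3 = 9
f[7] = 2·max(5,6) = 2·6 = 12
f[8] = 2·max(6,9) = 2·9 = 18
One optimal split: 3 + 3 + 2; product 3·3·2 = 18.

18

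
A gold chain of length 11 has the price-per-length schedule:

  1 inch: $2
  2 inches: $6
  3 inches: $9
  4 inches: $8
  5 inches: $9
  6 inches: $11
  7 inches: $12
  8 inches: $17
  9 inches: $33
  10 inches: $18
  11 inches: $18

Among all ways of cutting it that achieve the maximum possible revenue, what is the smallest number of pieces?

2

Let r[k] be the best obtainable value from length k. For each k, try every first piece i and keep the best of price[i] + r[k−i].
r[1] = 2
r[2] = max(2+2, 6+0) = 6
r[3] = max(2+6, 6+2, 9+0) = 9
r[4] = max(2+9, 6+6, 9+2, 8+0) = 12
r[5] = max(2+12, 6+9, 9+6, 8+2, 9+0) = 15
r[6] = max(2+15, 6+12, 9+9, 8+6, 9+2, 11+0) = 18
r[7] = max(2+18, 6+15, 9+12, …, 11+2, 12+0) = 21
r[8] = max(2+21, 6+18, 9+15, …, 12+2, 17+0) = 24
r[9] = max(2+24, 6+21, 9+18, …, 17+2, 33+0) = 33
r[10] = max(2+33, 6+24, 9+21, …, 33+2, 18+0) = 35
r[11] = max(2+35, 6+33, 9+24, …, 18+2, 18+0) = 39
Maximum revenue is $39.
Now minimize piece count subject to staying optimal: for each k, pieces[k] = 1 + min over i with p[i]+r[k−i]=r[k] of pieces[k−i].
pieces[8] = 3
pieces[9] = 1
pieces[10] = 2
pieces[11] = 2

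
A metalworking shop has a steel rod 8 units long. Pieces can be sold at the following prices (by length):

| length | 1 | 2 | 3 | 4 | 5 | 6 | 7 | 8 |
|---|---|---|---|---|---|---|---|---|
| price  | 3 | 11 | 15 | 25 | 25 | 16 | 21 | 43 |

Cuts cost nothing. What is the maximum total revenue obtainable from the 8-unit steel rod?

Consider every possible first cut. r[k] is the best of p[i]+r[k−i] over all sellable i≤k.
r[1] = 3
r[2] = 11
r[3] = 15
r[4] = 25
r[5] = 28  (first piece 1, then r[4]=25)
r[6] = 36  (first piece 2, then r[4]=25)
r[7] = 40  (first piece 3, then r[4]=25)
r[8] = 50  (first piece 4, then r[4]=25)
One optimal cutting: 4 + 4 → $25 + $25 = $50.

50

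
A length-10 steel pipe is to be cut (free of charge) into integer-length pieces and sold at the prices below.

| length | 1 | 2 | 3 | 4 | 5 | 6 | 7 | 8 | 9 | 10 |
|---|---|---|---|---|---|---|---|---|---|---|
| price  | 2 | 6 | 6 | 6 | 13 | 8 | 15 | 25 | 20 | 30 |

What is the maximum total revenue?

31

Build best[k] bottom-up: best[k] = max over allowed piece i of (p[i] + best[k−i]).
best[1] = 2
best[2] = 6
best[3] = 8  (first piece 1, then best[2]=6)
best[4] = 12  (first piece 2, then best[2]=6)
best[5] = 14  (first piece 1, then best[4]=12)
best[6] = 18  (first piece 2, then best[4]=12)
best[7] = 20  (first piece 1, then best[6]=18)
best[8] = 25
best[9] = 27  (first piece 1, then best[8]=25)
best[10] = 31  (first piece 2, then best[8]=25)
One optimal cutting: 8 + 2 → $25 + $6 = $31.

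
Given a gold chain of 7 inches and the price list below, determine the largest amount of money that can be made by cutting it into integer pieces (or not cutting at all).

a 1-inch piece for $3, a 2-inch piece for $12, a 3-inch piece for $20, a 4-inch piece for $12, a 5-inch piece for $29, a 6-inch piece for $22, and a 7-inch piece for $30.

Build v[k] bottom-up: v[k] = max over allowed piece i of (p[i] + v[k−i]).
v[1] = 3
v[2] = max(3+3, 12+0) = 12
v[3] = max(3+12, 12+3, 20+0) = 20
v[4] = max(3+20, 12+12, 20+3, 12+0) = 24
v[5] = max(3+24, 12+20, 20+12, 12+3, 29+0) = 32
v[6] = max(3+32, 12+24, 20+20, 12+12, 29+3, 22+0) = 40
v[7] = max(3+40, 12+32, 20+24, …, 22+3, 30+0) = 44
One optimal cutting: 3 + 2 + 2 → $20 + $12 + $12 = $44.

44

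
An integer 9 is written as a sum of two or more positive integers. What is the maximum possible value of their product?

27

Define m[k] = max over 1≤i<k of i · max(k−i, m[k−i]); the inner max lets the remainder stay uncut if that's better.
Small cases: m[2]=1, m[3]=2.
m[4] = 2·max(2,1) = 2·2 = 4
m[5] = 2·max(3,2) = 2·3 = 6
m[6] = 3·max(3,2) = 3·3 = 9
m[7] = 2·max(5,6) = 2·6 = 12
m[8] = 2·max(6,9) = 2·9 = 18
m[9] = 3·max(6,9) = 3·9 = 27
One optimal split: 3 + 3 + 3; product 3·3·3 = 27.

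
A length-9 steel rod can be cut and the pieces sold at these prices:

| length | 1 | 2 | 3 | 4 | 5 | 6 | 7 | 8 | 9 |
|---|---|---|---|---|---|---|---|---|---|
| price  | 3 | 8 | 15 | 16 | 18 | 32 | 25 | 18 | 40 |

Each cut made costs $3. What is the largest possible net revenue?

Consider every possible first cut. r[k] is the best of p[i]+r[k−i] over all sellable i≤k, charging 3 whenever i<k.
r[1] = 3
r[2] = max(3+3-3, 8+0) = 8
r[3] = max(3+8-3, 8+3-3, 15+0) = 15
r[4] = max(3+15-3, 8+8-3, 15+3-3, 16+0) = 16
r[5] = max(3+16-3, 8+15-3, 15+8-3, 16+3-3, 18+0) = 20
r[6] = max(3+20-3, 8+16-3, 15+15-3, 16+8-3, 18+3-3, 32+0) = 32
r[7] = max(3+32-3, 8+20-3, 15+16-3, …, 32+3-3, 25+0) = 32
r[8] = max(3+32-3, 8+32-3, 15+20-3, …, 25+3-3, 18+0) = 37
r[9] = max(3+37-3, 8+32-3, 15+32-3, …, 18+3-3, 40+0) = 44
One optimal plan: pieces 6 + 3 (1 cut) → $47 − $3 = $44.

44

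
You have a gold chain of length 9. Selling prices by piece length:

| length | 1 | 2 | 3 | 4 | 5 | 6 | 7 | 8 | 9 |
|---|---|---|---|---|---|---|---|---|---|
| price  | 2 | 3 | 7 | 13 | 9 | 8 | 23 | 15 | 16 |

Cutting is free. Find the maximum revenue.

Consider every possible first cut. R[k] is the best of p[i]+R[k−i] over all sellable i≤k.
R[1] = 2
R[2] = 4  (first piece 1, then R[1]=2)
R[3] = 7
R[4] = 13
R[5] = 15  (first piece 1, then R[4]=13)
R[6] = 17  (first piece 1, then R[5]=15)
R[7] = 23
R[8] = 26  (first piece 4, then R[4]=13)
R[9] = 28  (first piece 1, then R[8]=26)
One optimal cutting: 4 + 4 + 1 → $13 + $13 + $2 = $28.

28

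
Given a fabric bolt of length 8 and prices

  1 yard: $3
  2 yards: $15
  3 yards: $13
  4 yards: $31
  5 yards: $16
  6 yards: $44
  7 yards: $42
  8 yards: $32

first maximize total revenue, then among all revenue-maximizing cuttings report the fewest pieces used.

Let r[k] be the best obtainable value from length k. For each k, try every first piece i and keep the best of price[i] + r[k−i].
r[1] = 3
r[2] = 15
r[3] = 18  (first piece 1, then r[2]=15)
r[4] = 31
r[5] = 34  (first piece 1, then r[4]=31)
r[6] = 46  (first piece 2, then r[4]=31)
r[7] = 49  (first piece 1, then r[6]=46)
r[8] = 62  (first piece 4, then r[4]=31)
Maximum revenue is $62.
Now minimize piece count subject to staying optimal: for each k, pieces[k] = 1 + min over i with p[i]+r[k−i]=r[k] of pieces[k−i].
pieces[5] = 2
pieces[6] = 2
pieces[7] = 3
pieces[8] = 2

2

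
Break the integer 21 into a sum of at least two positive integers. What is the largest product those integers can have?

Fill f[k] for k=2..21: at each k try every first piece i and multiply by the better of (k−i) uncut or f[k−i].
f[2] = 1·max(1,0) = 1·1 = 1
f[3] = max(1·2, 2·1) = 2
f[4] = max(1·3, 2·2, 3·1) = 4
f[5] = max(1·4, 2·3, 3·2, 4·1) = 6
f[6] = max(1·6, 2·4, 3·3, 4·2, 5·1) = 9
f[7] = max(1·9, 2·6, 3·4, 4·3, 5·2, 6·1) = 12
f[8] = max(1·12, 2·9, 3·6, …, 6·2, 7·1) = 18
f[9] = max(1·18, 2·12, 3·9, …, 7·2, 8·1) = 27
f[10] = max(1·27, 2·18, 3·12, …, 8·2, 9·1) = 36
f[11] = max(1·36, 2·27, 3·18, …, 9·2, 10·1) = 54
f[12] = max(1·54, 2·36, 3·27, …, 10·2, 11·1) = 81
f[13] = max(1·81, 2·54, 3·36, …, 11·2, 12·1) = 108
f[14] = max(1·108, 2·81, 3·54, …, 12·2, 13·1) = 162
f[15] = max(1·162, 2·108, 3·81, …, 13·2, 14·1) = 243
f[16] = max(1·243, 2·162, 3·108, …, 14·2, 15·1) = 324
f[17] = max(1·324, 2·243, 3·162, …, 15·2, 16·1) = 486
f[18] = max(1·486, 2·324, 3·243, …, 16·2, 17·1) = 729
f[19] = max(1·729, 2·486, 3·324, …, 17·2, 18·1) = 972
f[20] = max(1·972, 2·729, 3·486, …, 18·2, 19·1) = 1458
f[21] = max(1·1458, 2·972, 3·729, …, 19·2, 20·1) = 2187
One optimal split: 3 + 3 + 3 + 3 + 3 + 3 + 3; product 3·3·3·3·3·3·3 = 2187.

2187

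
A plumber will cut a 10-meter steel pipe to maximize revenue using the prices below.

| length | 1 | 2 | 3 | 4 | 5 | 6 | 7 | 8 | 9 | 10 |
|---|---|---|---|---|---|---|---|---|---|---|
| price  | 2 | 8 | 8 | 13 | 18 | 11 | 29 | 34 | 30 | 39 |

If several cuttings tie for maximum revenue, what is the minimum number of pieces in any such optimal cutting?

Build r[k] bottom-up: r[k] = max over allowed piece i of (p[i] + r[k−i]).
r[1] = 2
r[2] = max(2+2, 8+0) = 8
r[3] = max(2+8, 8+2, 8+0) = 10
r[4] = max(2+10, 8+8, 8+2, 13+0) = 16
r[5] = max(2+16, 8+10, 8+8, 13+2, 18+0) = 18
r[6] = max(2+18, 8+16, 8+10, 13+8, 18+2, 11+0) = 24
r[7] = max(2+24, 8+18, 8+16, …, 11+2, 29+0) = 29
r[8] = max(2+29, 8+24, 8+18, …, 29+2, 34+0) = 34
r[9] = max(2+34, 8+29, 8+24, …, 34+2, 30+0) = 37
r[10] = max(2+37, 8+34, 8+29, …, 30+2, 39+0) = 42
Maximum revenue is $42.
Now minimize piece count subject to staying optimal: for each k, pieces[k] = 1 + min over i with p[i]+r[k−i]=r[k] of pieces[k−i].
pieces[7] = 1
pieces[8] = 1
pieces[9] = 2
pieces[10] = 2

2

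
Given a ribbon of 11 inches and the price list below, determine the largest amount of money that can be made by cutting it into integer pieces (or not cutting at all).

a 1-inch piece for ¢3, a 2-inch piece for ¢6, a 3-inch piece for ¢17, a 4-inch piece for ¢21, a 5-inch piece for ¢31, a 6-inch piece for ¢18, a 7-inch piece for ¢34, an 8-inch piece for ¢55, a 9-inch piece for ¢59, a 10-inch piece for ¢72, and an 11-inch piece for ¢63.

75

Build v[k] bottom-up: v[k] = max over allowed piece i of (p[i] + v[k−i]).
v[1] = 3
v[2] = 6  (first piece 1, then v[1]=3)
v[3] = 17
v[4] = 21
v[5] = 31
v[6] = 34  (first piece 1, then v[5]=31)
v[7] = 38  (first piece 3, then v[4]=21)
v[8] = 55
v[9] = 59
v[10] = 72
v[11] = 75  (first piece 1, then v[10]=72)
One optimal cutting: 10 + 1 → ¢72 + ¢3 = ¢75.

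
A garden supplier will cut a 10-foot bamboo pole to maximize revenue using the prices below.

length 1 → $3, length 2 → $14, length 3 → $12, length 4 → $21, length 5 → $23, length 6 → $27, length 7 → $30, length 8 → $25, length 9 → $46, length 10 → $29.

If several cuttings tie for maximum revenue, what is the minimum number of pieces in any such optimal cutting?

5

Let r[k] be the best obtainable value from length k. For each k, try every first piece i and keep the best of price[i] + r[k−i].
r[1] = 3
r[2] = max(3+3, 14+0) = 14
r[3] = max(3+14, 14+3, 12+0) = 17
r[4] = max(3+17, 14+14, 12+3, 21+0) = 28
r[5] = max(3+28, 14+17, 12+14, 21+3, 23+0) = 31
r[6] = max(3+31, 14+28, 12+17, 21+14, 23+3, 27+0) = 42
r[7] = max(3+42, 14+31, 12+28, …, 27+3, 30+0) = 45
r[8] = max(3+45, 14+42, 12+31, …, 30+3, 25+0) = 56
r[9] = max(3+56, 14+45, 12+42, …, 25+3, 46+0) = 59
r[10] = max(3+59, 14+56, 12+45, …, 46+3, 29+0) = 70
Maximum revenue is $70.
Now minimize piece count subject to staying optimal: for each k, pieces[k] = 1 + min over i with p[i]+r[k−i]=r[k] of pieces[k−i].
pieces[7] = 4
pieces[8] = 4
pieces[9] = 5
pieces[10] = 5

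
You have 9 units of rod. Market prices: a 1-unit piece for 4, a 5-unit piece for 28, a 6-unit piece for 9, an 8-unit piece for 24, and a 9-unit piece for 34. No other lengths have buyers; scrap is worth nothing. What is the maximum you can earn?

Consider every possible first cut. best[k] is the best of p[i]+best[k−i] over all sellable i≤k.
best[1] = 4
best[2] = 8  (first piece 1, then best[1]=4)
best[3] = 12  (first piece 1, then best[2]=8)
best[4] = 16  (first piece 1, then best[3]=12)
best[5] = 28
best[6] = 32  (first piece 1, then best[5]=28)
best[7] = 36  (first piece 1, then best[6]=32)
best[8] = 40  (first piece 1, then best[7]=36)
best[9] = 44  (first piece 1, then best[8]=40)
One optimal cutting: 5 + 1 + 1 + 1 + 1 → 44.

44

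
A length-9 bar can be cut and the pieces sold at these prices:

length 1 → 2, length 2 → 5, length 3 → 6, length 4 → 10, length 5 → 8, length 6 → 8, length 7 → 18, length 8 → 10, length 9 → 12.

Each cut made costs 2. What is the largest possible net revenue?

Let r[k] be the best obtainable value from length k. For each k, try every first piece i and keep the best of price[i] + r[k−i] minus the 2 cut fee when i<k.
r[1] = 2
r[2] = 5
r[3] = 6
r[4] = 10
r[5] = 10  (first piece 1, then r[4]=10)
r[6] = 13  (first piece 2, then r[4]=10)
r[7] = 18
r[8] = 18  (first piece 1, then r[7]=18)
r[9] = 21  (first piece 2, then r[7]=18)
One optimal plan: pieces 7 + 2 (1 cut) → 23 − 2 = 21.

21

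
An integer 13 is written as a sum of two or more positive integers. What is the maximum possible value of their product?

108

Define m[k] = max over 1≤i<k of i · max(k−i, m[k−i]); the inner max lets the remainder stay uncut if that's better.
m[2] = 1*max(1,0) = 1*1 = 1
m[3] = 1*max(2,1) = 1*2 = 2
m[4] = 2*max(2,1) = 2*2 = 4
m[5] = 2*max(3,2) = 2*3 = 6
m[6] = 3*max(3,2) = 3*3 = 9
m[7] = 2*max(5,6) = 2*6 = 12
m[8] = 2*max(6,9) = 2*9 = 18
m[9] = 3*max(6,9) = 3*9 = 27
m[10] = 2*max(8,18) = 2*18 = 36
m[11] = 2*max(9,27) = 2*27 = 54
m[12] = 3*max(9,27) = 3*27 = 81
m[13] = 2*max(11,54) = 2*54 = 108
One optimal split: 3 + 3 + 3 + 2 + 2; product 3*3*3*2*2 = 108.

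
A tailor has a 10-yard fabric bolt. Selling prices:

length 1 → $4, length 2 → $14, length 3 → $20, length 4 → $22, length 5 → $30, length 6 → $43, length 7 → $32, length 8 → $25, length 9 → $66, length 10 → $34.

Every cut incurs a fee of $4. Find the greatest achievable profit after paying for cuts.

66

Build r[k] bottom-up: r[k] = max over allowed piece i of (p[i] + r[k−i]) − 4 per cut.
r[1] = 4
r[2] = max(4+4-4, 14+0) = 14
r[3] = max(4+14-4, 14+4-4, 20+0) = 20
r[4] = max(4+20-4, 14+14-4, 20+4-4, 22+0) = 24
r[5] = max(4+24-4, 14+20-4, 20+14-4, 22+4-4, 30+0) = 30
r[6] = max(4+30-4, 14+24-4, 20+20-4, 22+14-4, 30+4-4, 43+0) = 43
r[7] = max(4+43-4, 14+30-4, 20+24-4, …, 43+4-4, 32+0) = 43
r[8] = max(4+43-4, 14+43-4, 20+30-4, …, 32+4-4, 25+0) = 53
r[9] = max(4+53-4, 14+43-4, 20+43-4, …, 25+4-4, 66+0) = 66
r[10] = max(4+66-4, 14+53-4, 20+43-4, …, 66+4-4, 34+0) = 66
One optimal plan: pieces 9 + 1 (1 cut) → $70 − $4 = $66.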